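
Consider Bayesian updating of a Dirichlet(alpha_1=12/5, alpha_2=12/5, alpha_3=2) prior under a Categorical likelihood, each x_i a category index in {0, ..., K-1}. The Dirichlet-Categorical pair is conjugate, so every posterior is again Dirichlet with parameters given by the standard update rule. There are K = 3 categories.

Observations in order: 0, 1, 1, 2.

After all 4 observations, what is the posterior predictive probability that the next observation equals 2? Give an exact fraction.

5/18

obs 1: x=0 → posterior Dirichlet(17/5, 12/5, 2)
obs 2: x=1 → posterior Dirichlet(17/5, 17/5, 2)
obs 3: x=1 → posterior Dirichlet(17/5, 22/5, 2)
obs 4: x=2 → posterior Dirichlet(17/5, 22/5, 3)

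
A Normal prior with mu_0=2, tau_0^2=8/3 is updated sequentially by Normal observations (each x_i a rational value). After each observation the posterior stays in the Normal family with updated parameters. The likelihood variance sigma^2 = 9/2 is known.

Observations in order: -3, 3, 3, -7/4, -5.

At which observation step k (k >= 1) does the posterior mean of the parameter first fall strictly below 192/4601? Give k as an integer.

obs 1: x=-3 → posterior Normal(6/43, 72/43)
obs 2: x=3 → posterior Normal(54/59, 72/59)
obs 3: x=3 → posterior Normal(34/25, 24/25)
obs 4: x=-7/4 → posterior Normal(74/91, 72/91)
obs 5: x=-5 → posterior Normal(-6/107, 72/107)

k = 5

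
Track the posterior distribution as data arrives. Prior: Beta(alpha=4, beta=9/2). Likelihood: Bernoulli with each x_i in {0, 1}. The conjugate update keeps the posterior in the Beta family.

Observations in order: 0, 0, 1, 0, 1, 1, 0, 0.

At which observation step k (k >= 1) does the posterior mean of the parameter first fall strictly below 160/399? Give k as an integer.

k = 2

obs 1: x=0 → posterior Beta(4, 11/2)
obs 2: x=0 → posterior Beta(4, 13/2)
obs 3: x=1 → posterior Beta(5, 13/2)
obs 4: x=0 → posterior Beta(5, 15/2)
obs 5: x=1 → posterior Beta(6, 15/2)
obs 6: x=1 → posterior Beta(7, 15/2)
obs 7: x=0 → posterior Beta(7, 17/2)
obs 8: x=0 → posterior Beta(7, 19/2)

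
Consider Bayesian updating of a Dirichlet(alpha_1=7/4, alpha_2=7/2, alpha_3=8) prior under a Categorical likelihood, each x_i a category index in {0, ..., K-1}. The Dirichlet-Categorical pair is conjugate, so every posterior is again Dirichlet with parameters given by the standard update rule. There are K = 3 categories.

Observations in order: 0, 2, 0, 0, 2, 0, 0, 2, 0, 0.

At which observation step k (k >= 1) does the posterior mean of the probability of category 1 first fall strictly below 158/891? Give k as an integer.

obs 1: x=0 → posterior Dirichlet(11/4, 7/2, 8)
obs 2: x=2 → posterior Dirichlet(11/4, 7/2, 9)
obs 3: x=0 → posterior Dirichlet(15/4, 7/2, 9)
obs 4: x=0 → posterior Dirichlet(19/4, 7/2, 9)
obs 5: x=2 → posterior Dirichlet(19/4, 7/2, 10)
obs 6: x=0 → posterior Dirichlet(23/4, 7/2, 10)
obs 7: x=0 → posterior Dirichlet(27/4, 7/2, 10)
obs 8: x=2 → posterior Dirichlet(27/4, 7/2, 11)
obs 9: x=0 → posterior Dirichlet(31/4, 7/2, 11)
obs 10: x=0 → posterior Dirichlet(35/4, 7/2, 11)

k = 7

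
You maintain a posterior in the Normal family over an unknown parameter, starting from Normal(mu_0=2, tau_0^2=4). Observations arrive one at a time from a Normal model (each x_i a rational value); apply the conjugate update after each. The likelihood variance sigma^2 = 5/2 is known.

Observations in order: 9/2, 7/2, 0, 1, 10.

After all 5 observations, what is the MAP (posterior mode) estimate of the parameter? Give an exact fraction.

18/5

obs 1: x=9/2 → posterior Normal(46/13, 20/13)
obs 2: x=7/2 → posterior Normal(74/21, 20/21)
obs 3: x=0 → posterior Normal(74/29, 20/29)
obs 4: x=1 → posterior Normal(82/37, 20/37)
obs 5: x=10 → posterior Normal(18/5, 4/9)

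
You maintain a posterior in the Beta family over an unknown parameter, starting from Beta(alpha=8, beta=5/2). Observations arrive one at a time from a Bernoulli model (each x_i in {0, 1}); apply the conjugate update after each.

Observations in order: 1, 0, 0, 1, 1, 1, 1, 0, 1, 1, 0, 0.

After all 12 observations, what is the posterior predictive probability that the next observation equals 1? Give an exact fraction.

2/3

obs 1: x=1 → posterior Beta(9, 5/2)
obs 2: x=0 → posterior Beta(9, 7/2)
obs 3: x=0 → posterior Beta(9, 9/2)
obs 4: x=1 → posterior Beta(10, 9/2)
obs 5: x=1 → posterior Beta(11, 9/2)
obs 6: x=1 → posterior Beta(12, 9/2)
obs 7: x=1 → posterior Beta(13, 9/2)
obs 8: x=0 → posterior Beta(13, 11/2)
obs 9: x=1 → posterior Beta(14, 11/2)
obs 10: x=1 → posterior Beta(15, 11/2)
obs 11: x=0 → posterior Beta(15, 13/2)
obs 12: x=0 → posterior Beta(15, 15/2)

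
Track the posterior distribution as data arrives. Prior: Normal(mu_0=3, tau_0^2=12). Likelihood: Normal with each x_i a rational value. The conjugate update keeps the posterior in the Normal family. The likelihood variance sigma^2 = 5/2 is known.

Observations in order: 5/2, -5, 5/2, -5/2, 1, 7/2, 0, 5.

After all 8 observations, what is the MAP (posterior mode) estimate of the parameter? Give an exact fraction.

obs 1: x=5/2 → posterior Normal(75/29, 60/29)
obs 2: x=-5 → posterior Normal(-45/53, 60/53)
obs 3: x=5/2 → posterior Normal(15/77, 60/77)
obs 4: x=-5/2 → posterior Normal(-45/101, 60/101)
obs 5: x=1 → posterior Normal(-21/125, 12/25)
obs 6: x=7/2 → posterior Normal(63/149, 60/149)
obs 7: x=0 → posterior Normal(63/173, 60/173)
obs 8: x=5 → posterior Normal(183/197, 60/197)

183/197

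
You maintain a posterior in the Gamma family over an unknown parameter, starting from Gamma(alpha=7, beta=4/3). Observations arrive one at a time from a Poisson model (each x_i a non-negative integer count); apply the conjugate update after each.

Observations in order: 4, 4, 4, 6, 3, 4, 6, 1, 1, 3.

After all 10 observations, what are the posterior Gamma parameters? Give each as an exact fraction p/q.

alpha=43, beta=34/3

obs 1: x=4 → posterior Gamma(11, 7/3)
obs 2: x=4 → posterior Gamma(15, 10/3)
obs 3: x=4 → posterior Gamma(19, 13/3)
obs 4: x=6 → posterior Gamma(25, 16/3)
obs 5: x=3 → posterior Gamma(28, 19/3)
obs 6: x=4 → posterior Gamma(32, 22/3)
obs 7: x=6 → posterior Gamma(38, 25/3)
obs 8: x=1 → posterior Gamma(39, 28/3)
obs 9: x=1 → posterior Gamma(40, 31/3)
obs 10: x=3 → posterior Gamma(43, 34/3)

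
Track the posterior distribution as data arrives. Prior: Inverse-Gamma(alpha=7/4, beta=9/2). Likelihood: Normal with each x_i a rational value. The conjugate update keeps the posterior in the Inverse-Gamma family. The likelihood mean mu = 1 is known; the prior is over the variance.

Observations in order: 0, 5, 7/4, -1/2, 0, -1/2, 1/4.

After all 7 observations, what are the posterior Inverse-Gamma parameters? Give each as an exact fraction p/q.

alpha=21/4, beta=261/16

obs 1: x=0 → posterior Inverse-Gamma(9/4, 5)
obs 2: x=5 → posterior Inverse-Gamma(11/4, 13)
obs 3: x=7/4 → posterior Inverse-Gamma(13/4, 425/32)
obs 4: x=-1/2 → posterior Inverse-Gamma(15/4, 461/32)
obs 5: x=0 → posterior Inverse-Gamma(17/4, 477/32)
obs 6: x=-1/2 → posterior Inverse-Gamma(19/4, 513/32)
obs 7: x=1/4 → posterior Inverse-Gamma(21/4, 261/16)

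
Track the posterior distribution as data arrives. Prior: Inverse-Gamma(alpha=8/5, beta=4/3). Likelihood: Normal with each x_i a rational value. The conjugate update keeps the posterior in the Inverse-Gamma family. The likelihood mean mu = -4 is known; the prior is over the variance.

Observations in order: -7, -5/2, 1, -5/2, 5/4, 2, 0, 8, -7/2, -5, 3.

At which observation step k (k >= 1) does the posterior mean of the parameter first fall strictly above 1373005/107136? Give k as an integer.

k = 6

obs 1: x=-7 → posterior Inverse-Gamma(21/10, 35/6)
obs 2: x=-5/2 → posterior Inverse-Gamma(13/5, 167/24)
obs 3: x=1 → posterior Inverse-Gamma(31/10, 467/24)
obs 4: x=-5/2 → posterior Inverse-Gamma(18/5, 247/12)
obs 5: x=5/4 → posterior Inverse-Gamma(41/10, 3299/96)
obs 6: x=2 → posterior Inverse-Gamma(23/5, 5027/96)
obs 7: x=0 → posterior Inverse-Gamma(51/10, 5795/96)
obs 8: x=8 → posterior Inverse-Gamma(28/5, 12707/96)
obs 9: x=-7/2 → posterior Inverse-Gamma(61/10, 12719/96)
obs 10: x=-5 → posterior Inverse-Gamma(33/5, 12767/96)
obs 11: x=3 → posterior Inverse-Gamma(71/10, 15119/96)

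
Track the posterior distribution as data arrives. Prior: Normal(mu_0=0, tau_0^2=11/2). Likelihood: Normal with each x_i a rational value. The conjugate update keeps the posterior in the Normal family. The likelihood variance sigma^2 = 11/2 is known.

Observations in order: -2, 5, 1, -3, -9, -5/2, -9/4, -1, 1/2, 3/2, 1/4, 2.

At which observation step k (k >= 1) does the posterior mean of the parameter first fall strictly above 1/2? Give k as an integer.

obs 1: x=-2 → posterior Normal(-1, 11/4)
obs 2: x=5 → posterior Normal(1, 11/6)
obs 3: x=1 → posterior Normal(1, 11/8)
obs 4: x=-3 → posterior Normal(1/5, 11/10)
obs 5: x=-9 → posterior Normal(-4/3, 11/12)
obs 6: x=-5/2 → posterior Normal(-3/2, 11/14)
obs 7: x=-9/4 → posterior Normal(-51/32, 11/16)
obs 8: x=-1 → posterior Normal(-55/36, 11/18)
obs 9: x=1/2 → posterior Normal(-53/40, 11/20)
obs 10: x=3/2 → posterior Normal(-47/44, 1/2)
obs 11: x=1/4 → posterior Normal(-23/24, 11/24)
obs 12: x=2 → posterior Normal(-19/26, 11/26)

k = 2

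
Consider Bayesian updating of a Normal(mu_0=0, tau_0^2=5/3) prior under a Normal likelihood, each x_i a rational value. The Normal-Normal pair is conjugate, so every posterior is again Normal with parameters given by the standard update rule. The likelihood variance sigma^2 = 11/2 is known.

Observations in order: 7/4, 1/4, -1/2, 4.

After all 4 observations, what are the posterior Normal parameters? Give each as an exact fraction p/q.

obs 1: x=7/4 → posterior Normal(35/86, 55/43)
obs 2: x=1/4 → posterior Normal(20/53, 55/53)
obs 3: x=-1/2 → posterior Normal(5/21, 55/63)
obs 4: x=4 → posterior Normal(55/73, 55/73)

mu_0=55/73, tau_0^2=55/73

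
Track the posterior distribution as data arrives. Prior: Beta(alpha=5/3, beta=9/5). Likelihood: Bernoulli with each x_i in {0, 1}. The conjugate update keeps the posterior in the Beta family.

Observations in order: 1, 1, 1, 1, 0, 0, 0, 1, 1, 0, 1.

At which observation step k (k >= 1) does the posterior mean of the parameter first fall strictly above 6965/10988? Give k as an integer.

obs 1: x=1 → posterior Beta(8/3, 9/5)
obs 2: x=1 → posterior Beta(11/3, 9/5)
obs 3: x=1 → posterior Beta(14/3, 9/5)
obs 4: x=1 → posterior Beta(17/3, 9/5)
obs 5: x=0 → posterior Beta(17/3, 14/5)
obs 6: x=0 → posterior Beta(17/3, 19/5)
obs 7: x=0 → posterior Beta(17/3, 24/5)
obs 8: x=1 → posterior Beta(20/3, 24/5)
obs 9: x=1 → posterior Beta(23/3, 24/5)
obs 10: x=0 → posterior Beta(23/3, 29/5)
obs 11: x=1 → posterior Beta(26/3, 29/5)

k = 2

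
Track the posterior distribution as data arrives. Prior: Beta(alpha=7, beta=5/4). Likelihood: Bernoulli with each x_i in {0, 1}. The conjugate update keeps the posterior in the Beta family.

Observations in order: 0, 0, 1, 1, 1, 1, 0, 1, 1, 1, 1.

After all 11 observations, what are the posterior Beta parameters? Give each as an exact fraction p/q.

obs 1: x=0 → posterior Beta(7, 9/4)
obs 2: x=0 → posterior Beta(7, 13/4)
obs 3: x=1 → posterior Beta(8, 13/4)
obs 4: x=1 → posterior Beta(9, 13/4)
obs 5: x=1 → posterior Beta(10, 13/4)
obs 6: x=1 → posterior Beta(11, 13/4)
obs 7: x=0 → posterior Beta(11, 17/4)
obs 8: x=1 → posterior Beta(12, 17/4)
obs 9: x=1 → posterior Beta(13, 17/4)
obs 10: x=1 → posterior Beta(14, 17/4)
obs 11: x=1 → posterior Beta(15, 17/4)

alpha=15, beta=17/4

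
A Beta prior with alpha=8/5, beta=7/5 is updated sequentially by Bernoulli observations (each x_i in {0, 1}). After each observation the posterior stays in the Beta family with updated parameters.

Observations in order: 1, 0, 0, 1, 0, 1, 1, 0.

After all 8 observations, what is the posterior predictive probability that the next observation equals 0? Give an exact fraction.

27/55

obs 1: x=1 → posterior Beta(13/5, 7/5)
obs 2: x=0 → posterior Beta(13/5, 12/5)
obs 3: x=0 → posterior Beta(13/5, 17/5)
obs 4: x=1 → posterior Beta(18/5, 17/5)
obs 5: x=0 → posterior Beta(18/5, 22/5)
obs 6: x=1 → posterior Beta(23/5, 22/5)
obs 7: x=1 → posterior Beta(28/5, 22/5)
obs 8: x=0 → posterior Beta(28/5, 27/5)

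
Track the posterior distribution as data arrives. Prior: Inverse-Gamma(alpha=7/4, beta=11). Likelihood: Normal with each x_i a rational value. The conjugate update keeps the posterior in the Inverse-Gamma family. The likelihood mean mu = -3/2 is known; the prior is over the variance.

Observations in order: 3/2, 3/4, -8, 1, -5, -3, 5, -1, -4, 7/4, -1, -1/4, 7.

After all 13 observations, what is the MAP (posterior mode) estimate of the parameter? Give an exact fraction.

obs 1: x=3/2 → posterior Inverse-Gamma(9/4, 31/2)
obs 2: x=3/4 → posterior Inverse-Gamma(11/4, 577/32)
obs 3: x=-8 → posterior Inverse-Gamma(13/4, 1253/32)
obs 4: x=1 → posterior Inverse-Gamma(15/4, 1353/32)
obs 5: x=-5 → posterior Inverse-Gamma(17/4, 1549/32)
obs 6: x=-3 → posterior Inverse-Gamma(19/4, 1585/32)
obs 7: x=5 → posterior Inverse-Gamma(21/4, 2261/32)
obs 8: x=-1 → posterior Inverse-Gamma(23/4, 2265/32)
obs 9: x=-4 → posterior Inverse-Gamma(25/4, 2365/32)
obs 10: x=7/4 → posterior Inverse-Gamma(27/4, 1267/16)
obs 11: x=-1 → posterior Inverse-Gamma(29/4, 1269/16)
obs 12: x=-1/4 → posterior Inverse-Gamma(31/4, 2563/32)
obs 13: x=7 → posterior Inverse-Gamma(33/4, 3719/32)

3719/296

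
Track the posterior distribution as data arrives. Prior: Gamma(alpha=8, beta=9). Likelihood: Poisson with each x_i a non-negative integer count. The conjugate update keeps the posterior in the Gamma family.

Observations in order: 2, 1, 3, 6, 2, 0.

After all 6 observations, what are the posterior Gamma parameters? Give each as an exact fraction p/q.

obs 1: x=2 → posterior Gamma(10, 10)
obs 2: x=1 → posterior Gamma(11, 11)
obs 3: x=3 → posterior Gamma(14, 12)
obs 4: x=6 → posterior Gamma(20, 13)
obs 5: x=2 → posterior Gamma(22, 14)
obs 6: x=0 → posterior Gamma(22, 15)

alpha=22, beta=15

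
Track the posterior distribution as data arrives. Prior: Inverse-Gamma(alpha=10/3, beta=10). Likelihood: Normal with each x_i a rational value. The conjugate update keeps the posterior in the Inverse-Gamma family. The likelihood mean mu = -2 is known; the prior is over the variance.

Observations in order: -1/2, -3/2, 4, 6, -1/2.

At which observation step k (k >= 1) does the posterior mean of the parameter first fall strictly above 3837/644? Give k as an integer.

obs 1: x=-1/2 → posterior Inverse-Gamma(23/6, 89/8)
obs 2: x=-3/2 → posterior Inverse-Gamma(13/3, 45/4)
obs 3: x=4 → posterior Inverse-Gamma(29/6, 117/4)
obs 4: x=6 → posterior Inverse-Gamma(16/3, 245/4)
obs 5: x=-1/2 → posterior Inverse-Gamma(35/6, 499/8)

k = 3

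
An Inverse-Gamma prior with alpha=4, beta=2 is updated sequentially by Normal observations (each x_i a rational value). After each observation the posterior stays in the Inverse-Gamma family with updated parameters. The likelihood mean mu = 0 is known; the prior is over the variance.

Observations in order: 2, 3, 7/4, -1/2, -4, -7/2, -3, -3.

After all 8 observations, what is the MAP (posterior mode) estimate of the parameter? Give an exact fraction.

355/96

obs 1: x=2 → posterior Inverse-Gamma(9/2, 4)
obs 2: x=3 → posterior Inverse-Gamma(5, 17/2)
obs 3: x=7/4 → posterior Inverse-Gamma(11/2, 321/32)
obs 4: x=-1/2 → posterior Inverse-Gamma(6, 325/32)
obs 5: x=-4 → posterior Inverse-Gamma(13/2, 581/32)
obs 6: x=-7/2 → posterior Inverse-Gamma(7, 777/32)
obs 7: x=-3 → posterior Inverse-Gamma(15/2, 921/32)
obs 8: x=-3 → posterior Inverse-Gamma(8, 1065/32)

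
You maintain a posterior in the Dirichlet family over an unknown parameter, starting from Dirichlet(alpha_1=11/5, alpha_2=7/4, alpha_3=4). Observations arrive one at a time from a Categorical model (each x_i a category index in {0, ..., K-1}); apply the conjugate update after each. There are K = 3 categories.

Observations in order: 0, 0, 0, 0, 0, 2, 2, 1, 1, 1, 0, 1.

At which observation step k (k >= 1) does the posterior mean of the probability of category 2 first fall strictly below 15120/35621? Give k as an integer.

obs 1: x=0 → posterior Dirichlet(16/5, 7/4, 4)
obs 2: x=0 → posterior Dirichlet(21/5, 7/4, 4)
obs 3: x=0 → posterior Dirichlet(26/5, 7/4, 4)
obs 4: x=0 → posterior Dirichlet(31/5, 7/4, 4)
obs 5: x=0 → posterior Dirichlet(36/5, 7/4, 4)
obs 6: x=2 → posterior Dirichlet(36/5, 7/4, 5)
obs 7: x=2 → posterior Dirichlet(36/5, 7/4, 6)
obs 8: x=1 → posterior Dirichlet(36/5, 11/4, 6)
obs 9: x=1 → posterior Dirichlet(36/5, 15/4, 6)
obs 10: x=1 → posterior Dirichlet(36/5, 19/4, 6)
obs 11: x=0 → posterior Dirichlet(41/5, 19/4, 6)
obs 12: x=1 → posterior Dirichlet(41/5, 23/4, 6)

k = 2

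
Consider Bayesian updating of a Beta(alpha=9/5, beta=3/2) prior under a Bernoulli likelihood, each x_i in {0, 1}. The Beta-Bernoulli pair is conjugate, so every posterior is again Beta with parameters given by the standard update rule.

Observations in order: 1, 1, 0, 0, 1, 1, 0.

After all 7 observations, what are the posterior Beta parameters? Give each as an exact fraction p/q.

alpha=29/5, beta=9/2

obs 1: x=1 → posterior Beta(14/5, 3/2)
obs 2: x=1 → posterior Beta(19/5, 3/2)
obs 3: x=0 → posterior Beta(19/5, 5/2)
obs 4: x=0 → posterior Beta(19/5, 7/2)
obs 5: x=1 → posterior Beta(24/5, 7/2)
obs 6: x=1 → posterior Beta(29/5, 7/2)
obs 7: x=0 → posterior Beta(29/5, 9/2)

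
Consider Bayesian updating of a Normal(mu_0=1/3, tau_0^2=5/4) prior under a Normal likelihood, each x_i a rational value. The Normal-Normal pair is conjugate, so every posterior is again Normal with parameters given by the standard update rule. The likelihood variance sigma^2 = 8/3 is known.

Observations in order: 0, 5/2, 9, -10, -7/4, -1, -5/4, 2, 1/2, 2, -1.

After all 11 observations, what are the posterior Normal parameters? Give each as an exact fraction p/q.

mu_0=77/591, tau_0^2=40/197

obs 1: x=0 → posterior Normal(32/141, 40/47)
obs 2: x=5/2 → posterior Normal(289/372, 20/31)
obs 3: x=9 → posterior Normal(157/66, 40/77)
obs 4: x=-10 → posterior Normal(199/552, 10/23)
obs 5: x=-7/4 → posterior Normal(83/1284, 40/107)
obs 6: x=-1 → posterior Normal(-97/1464, 20/61)
obs 7: x=-5/4 → posterior Normal(-161/822, 40/137)
obs 8: x=2 → posterior Normal(1/48, 5/19)
obs 9: x=1/2 → posterior Normal(32/501, 40/167)
obs 10: x=2 → posterior Normal(61/273, 20/91)
obs 11: x=-1 → posterior Normal(77/591, 40/197)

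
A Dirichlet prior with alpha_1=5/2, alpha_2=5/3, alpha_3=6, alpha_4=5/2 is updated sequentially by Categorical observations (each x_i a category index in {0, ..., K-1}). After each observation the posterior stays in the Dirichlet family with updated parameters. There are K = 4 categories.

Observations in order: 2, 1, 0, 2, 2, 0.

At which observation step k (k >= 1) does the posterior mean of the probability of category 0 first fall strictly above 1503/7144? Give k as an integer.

obs 1: x=2 → posterior Dirichlet(5/2, 5/3, 7, 5/2)
obs 2: x=1 → posterior Dirichlet(5/2, 8/3, 7, 5/2)
obs 3: x=0 → posterior Dirichlet(7/2, 8/3, 7, 5/2)
obs 4: x=2 → posterior Dirichlet(7/2, 8/3, 8, 5/2)
obs 5: x=2 → posterior Dirichlet(7/2, 8/3, 9, 5/2)
obs 6: x=0 → posterior Dirichlet(9/2, 8/3, 9, 5/2)

k = 3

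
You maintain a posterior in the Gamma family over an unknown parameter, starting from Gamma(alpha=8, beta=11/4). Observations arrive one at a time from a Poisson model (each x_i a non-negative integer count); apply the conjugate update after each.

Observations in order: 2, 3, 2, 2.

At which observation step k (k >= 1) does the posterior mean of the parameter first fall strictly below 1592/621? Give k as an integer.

obs 1: x=2 → posterior Gamma(10, 15/4)
obs 2: x=3 → posterior Gamma(13, 19/4)
obs 3: x=2 → posterior Gamma(15, 23/4)
obs 4: x=2 → posterior Gamma(17, 27/4)

k = 4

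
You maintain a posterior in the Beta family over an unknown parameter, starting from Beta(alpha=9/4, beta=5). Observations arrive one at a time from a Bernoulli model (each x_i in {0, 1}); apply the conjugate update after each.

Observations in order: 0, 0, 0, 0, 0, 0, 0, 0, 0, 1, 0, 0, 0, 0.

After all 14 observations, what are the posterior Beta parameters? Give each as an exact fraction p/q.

obs 1: x=0 → posterior Beta(9/4, 6)
obs 2: x=0 → posterior Beta(9/4, 7)
obs 3: x=0 → posterior Beta(9/4, 8)
obs 4: x=0 → posterior Beta(9/4, 9)
obs 5: x=0 → posterior Beta(9/4, 10)
obs 6: x=0 → posterior Beta(9/4, 11)
obs 7: x=0 → posterior Beta(9/4, 12)
obs 8: x=0 → posterior Beta(9/4, 13)
obs 9: x=0 → posterior Beta(9/4, 14)
obs 10: x=1 → posterior Beta(13/4, 14)
obs 11: x=0 → posterior Beta(13/4, 15)
obs 12: x=0 → posterior Beta(13/4, 16)
obs 13: x=0 → posterior Beta(13/4, 17)
obs 14: x=0 → posterior Beta(13/4, 18)

alpha=13/4, beta=18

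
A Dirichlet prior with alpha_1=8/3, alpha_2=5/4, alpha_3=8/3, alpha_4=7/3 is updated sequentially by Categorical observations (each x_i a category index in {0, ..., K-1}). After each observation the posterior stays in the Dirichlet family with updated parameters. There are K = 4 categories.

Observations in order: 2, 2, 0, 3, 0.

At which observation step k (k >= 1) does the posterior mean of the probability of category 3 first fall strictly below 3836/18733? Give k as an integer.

obs 1: x=2 → posterior Dirichlet(8/3, 5/4, 11/3, 7/3)
obs 2: x=2 → posterior Dirichlet(8/3, 5/4, 14/3, 7/3)
obs 3: x=0 → posterior Dirichlet(11/3, 5/4, 14/3, 7/3)
obs 4: x=3 → posterior Dirichlet(11/3, 5/4, 14/3, 10/3)
obs 5: x=0 → posterior Dirichlet(14/3, 5/4, 14/3, 10/3)

k = 3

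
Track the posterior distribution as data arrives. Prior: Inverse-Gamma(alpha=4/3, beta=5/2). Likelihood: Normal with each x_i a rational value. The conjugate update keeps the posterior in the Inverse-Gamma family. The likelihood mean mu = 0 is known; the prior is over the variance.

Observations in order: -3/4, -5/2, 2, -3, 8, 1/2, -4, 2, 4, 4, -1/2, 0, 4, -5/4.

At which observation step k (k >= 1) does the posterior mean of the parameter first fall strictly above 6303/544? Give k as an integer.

k = 5

obs 1: x=-3/4 → posterior Inverse-Gamma(11/6, 89/32)
obs 2: x=-5/2 → posterior Inverse-Gamma(7/3, 189/32)
obs 3: x=2 → posterior Inverse-Gamma(17/6, 253/32)
obs 4: x=-3 → posterior Inverse-Gamma(10/3, 397/32)
obs 5: x=8 → posterior Inverse-Gamma(23/6, 1421/32)
obs 6: x=1/2 → posterior Inverse-Gamma(13/3, 1425/32)
obs 7: x=-4 → posterior Inverse-Gamma(29/6, 1681/32)
obs 8: x=2 → posterior Inverse-Gamma(16/3, 1745/32)
obs 9: x=4 → posterior Inverse-Gamma(35/6, 2001/32)
obs 10: x=4 → posterior Inverse-Gamma(19/3, 2257/32)
obs 11: x=-1/2 → posterior Inverse-Gamma(41/6, 2261/32)
obs 12: x=0 → posterior Inverse-Gamma(22/3, 2261/32)
obs 13: x=4 → posterior Inverse-Gamma(47/6, 2517/32)
obs 14: x=-5/4 → posterior Inverse-Gamma(25/3, 1271/16)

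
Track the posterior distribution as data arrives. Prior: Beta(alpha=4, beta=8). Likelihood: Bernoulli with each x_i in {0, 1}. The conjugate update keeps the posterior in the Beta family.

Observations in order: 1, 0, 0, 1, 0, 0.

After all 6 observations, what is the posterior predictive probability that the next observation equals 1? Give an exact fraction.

1/3

obs 1: x=1 → posterior Beta(5, 8)
obs 2: x=0 → posterior Beta(5, 9)
obs 3: x=0 → posterior Beta(5, 10)
obs 4: x=1 → posterior Beta(6, 10)
obs 5: x=0 → posterior Beta(6, 11)
obs 6: x=0 → posterior Beta(6, 12)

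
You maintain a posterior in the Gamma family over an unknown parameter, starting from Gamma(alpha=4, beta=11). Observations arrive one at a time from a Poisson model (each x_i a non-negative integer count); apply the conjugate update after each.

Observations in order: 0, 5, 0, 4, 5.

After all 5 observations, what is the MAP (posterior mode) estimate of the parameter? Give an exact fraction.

17/16

obs 1: x=0 → posterior Gamma(4, 12)
obs 2: x=5 → posterior Gamma(9, 13)
obs 3: x=0 → posterior Gamma(9, 14)
obs 4: x=4 → posterior Gamma(13, 15)
obs 5: x=5 → posterior Gamma(18, 16)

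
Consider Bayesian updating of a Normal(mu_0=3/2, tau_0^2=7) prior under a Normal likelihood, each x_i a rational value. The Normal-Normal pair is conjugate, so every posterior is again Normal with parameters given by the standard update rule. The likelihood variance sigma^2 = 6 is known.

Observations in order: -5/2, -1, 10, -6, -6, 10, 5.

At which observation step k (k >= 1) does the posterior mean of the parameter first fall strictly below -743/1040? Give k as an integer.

k = 2

obs 1: x=-5/2 → posterior Normal(-17/26, 42/13)
obs 2: x=-1 → posterior Normal(-31/40, 21/10)
obs 3: x=10 → posterior Normal(109/54, 14/9)
obs 4: x=-6 → posterior Normal(25/68, 21/17)
obs 5: x=-6 → posterior Normal(-59/82, 42/41)
obs 6: x=10 → posterior Normal(27/32, 7/8)
obs 7: x=5 → posterior Normal(151/110, 42/55)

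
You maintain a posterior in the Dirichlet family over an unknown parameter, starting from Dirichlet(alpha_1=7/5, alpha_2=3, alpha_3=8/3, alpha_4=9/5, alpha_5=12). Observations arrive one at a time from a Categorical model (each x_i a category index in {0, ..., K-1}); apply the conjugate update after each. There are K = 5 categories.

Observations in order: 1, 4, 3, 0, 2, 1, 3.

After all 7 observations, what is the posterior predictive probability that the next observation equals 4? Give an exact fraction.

195/418

obs 1: x=1 → posterior Dirichlet(7/5, 4, 8/3, 9/5, 12)
obs 2: x=4 → posterior Dirichlet(7/5, 4, 8/3, 9/5, 13)
obs 3: x=3 → posterior Dirichlet(7/5, 4, 8/3, 14/5, 13)
obs 4: x=0 → posterior Dirichlet(12/5, 4, 8/3, 14/5, 13)
obs 5: x=2 → posterior Dirichlet(12/5, 4, 11/3, 14/5, 13)
obs 6: x=1 → posterior Dirichlet(12/5, 5, 11/3, 14/5, 13)
obs 7: x=3 → posterior Dirichlet(12/5, 5, 11/3, 19/5, 13)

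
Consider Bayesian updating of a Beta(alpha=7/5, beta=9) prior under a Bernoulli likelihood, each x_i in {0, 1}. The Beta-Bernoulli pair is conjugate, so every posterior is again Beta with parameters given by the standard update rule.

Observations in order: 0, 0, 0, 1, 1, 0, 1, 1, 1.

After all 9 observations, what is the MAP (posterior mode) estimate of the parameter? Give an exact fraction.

9/29

obs 1: x=0 → posterior Beta(7/5, 10)
obs 2: x=0 → posterior Beta(7/5, 11)
obs 3: x=0 → posterior Beta(7/5, 12)
obs 4: x=1 → posterior Beta(12/5, 12)
obs 5: x=1 → posterior Beta(17/5, 12)
obs 6: x=0 → posterior Beta(17/5, 13)
obs 7: x=1 → posterior Beta(22/5, 13)
obs 8: x=1 → posterior Beta(27/5, 13)
obs 9: x=1 → posterior Beta(32/5, 13)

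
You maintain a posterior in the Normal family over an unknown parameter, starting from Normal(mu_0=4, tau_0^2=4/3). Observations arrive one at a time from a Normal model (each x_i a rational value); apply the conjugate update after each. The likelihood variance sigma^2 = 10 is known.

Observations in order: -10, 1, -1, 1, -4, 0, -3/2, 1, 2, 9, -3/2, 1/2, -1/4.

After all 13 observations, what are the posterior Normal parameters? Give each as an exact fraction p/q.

mu_0=105/82, tau_0^2=20/41

obs 1: x=-10 → posterior Normal(40/17, 20/17)
obs 2: x=1 → posterior Normal(42/19, 20/19)
obs 3: x=-1 → posterior Normal(40/21, 20/21)
obs 4: x=1 → posterior Normal(42/23, 20/23)
obs 5: x=-4 → posterior Normal(34/25, 4/5)
obs 6: x=0 → posterior Normal(34/27, 20/27)
obs 7: x=-3/2 → posterior Normal(31/29, 20/29)
obs 8: x=1 → posterior Normal(33/31, 20/31)
obs 9: x=2 → posterior Normal(37/33, 20/33)
obs 10: x=9 → posterior Normal(11/7, 4/7)
obs 11: x=-3/2 → posterior Normal(52/37, 20/37)
obs 12: x=1/2 → posterior Normal(53/39, 20/39)
obs 13: x=-1/4 → posterior Normal(105/82, 20/41)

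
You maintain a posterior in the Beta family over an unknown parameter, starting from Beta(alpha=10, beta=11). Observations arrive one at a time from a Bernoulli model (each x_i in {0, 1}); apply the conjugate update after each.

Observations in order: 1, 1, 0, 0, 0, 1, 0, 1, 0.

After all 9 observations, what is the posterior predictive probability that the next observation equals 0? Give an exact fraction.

obs 1: x=1 → posterior Beta(11, 11)
obs 2: x=1 → posterior Beta(12, 11)
obs 3: x=0 → posterior Beta(12, 12)
obs 4: x=0 → posterior Beta(12, 13)
obs 5: x=0 → posterior Beta(12, 14)
obs 6: x=1 → posterior Beta(13, 14)
obs 7: x=0 → posterior Beta(13, 15)
obs 8: x=1 → posterior Beta(14, 15)
obs 9: x=0 → posterior Beta(14, 16)

8/15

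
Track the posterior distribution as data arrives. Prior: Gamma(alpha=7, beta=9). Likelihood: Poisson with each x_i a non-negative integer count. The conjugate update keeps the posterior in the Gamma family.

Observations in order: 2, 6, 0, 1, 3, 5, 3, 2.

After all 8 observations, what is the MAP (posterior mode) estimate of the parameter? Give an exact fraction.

28/17

obs 1: x=2 → posterior Gamma(9, 10)
obs 2: x=6 → posterior Gamma(15, 11)
obs 3: x=0 → posterior Gamma(15, 12)
obs 4: x=1 → posterior Gamma(16, 13)
obs 5: x=3 → posterior Gamma(19, 14)
obs 6: x=5 → posterior Gamma(24, 15)
obs 7: x=3 → posterior Gamma(27, 16)
obs 8: x=2 → posterior Gamma(29, 17)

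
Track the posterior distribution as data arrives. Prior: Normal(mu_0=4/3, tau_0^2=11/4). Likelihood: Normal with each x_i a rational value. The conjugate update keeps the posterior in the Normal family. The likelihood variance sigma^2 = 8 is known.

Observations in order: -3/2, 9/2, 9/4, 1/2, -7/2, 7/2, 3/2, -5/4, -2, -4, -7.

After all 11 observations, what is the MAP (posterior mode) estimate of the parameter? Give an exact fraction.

obs 1: x=-3/2 → posterior Normal(157/258, 88/43)
obs 2: x=9/2 → posterior Normal(227/162, 44/27)
obs 3: x=9/4 → posterior Normal(241/156, 88/65)
obs 4: x=1/2 → posterior Normal(1271/912, 22/19)
obs 5: x=-7/2 → posterior Normal(809/1044, 88/87)
obs 6: x=7/2 → posterior Normal(1271/1176, 44/49)
obs 7: x=3/2 → posterior Normal(1469/1308, 88/109)
obs 8: x=-5/4 → posterior Normal(163/180, 11/15)
obs 9: x=-2 → posterior Normal(260/393, 88/131)
obs 10: x=-4 → posterior Normal(64/213, 44/71)
obs 11: x=-7 → posterior Normal(-103/459, 88/153)

-103/459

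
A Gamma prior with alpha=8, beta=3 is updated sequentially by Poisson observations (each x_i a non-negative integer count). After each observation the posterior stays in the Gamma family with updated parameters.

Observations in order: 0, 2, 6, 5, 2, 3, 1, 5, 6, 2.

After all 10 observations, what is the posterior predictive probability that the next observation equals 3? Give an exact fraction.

obs 1: x=0 → posterior Gamma(8, 4)
obs 2: x=2 → posterior Gamma(10, 5)
obs 3: x=6 → posterior Gamma(16, 6)
obs 4: x=5 → posterior Gamma(21, 7)
obs 5: x=2 → posterior Gamma(23, 8)
obs 6: x=3 → posterior Gamma(26, 9)
obs 7: x=1 → posterior Gamma(27, 10)
obs 8: x=5 → posterior Gamma(32, 11)
obs 9: x=6 → posterior Gamma(38, 12)
obs 10: x=2 → posterior Gamma(40, 13)

74043672857328946415633779916474732091585108205/343018471329624281872768689540746819724875137024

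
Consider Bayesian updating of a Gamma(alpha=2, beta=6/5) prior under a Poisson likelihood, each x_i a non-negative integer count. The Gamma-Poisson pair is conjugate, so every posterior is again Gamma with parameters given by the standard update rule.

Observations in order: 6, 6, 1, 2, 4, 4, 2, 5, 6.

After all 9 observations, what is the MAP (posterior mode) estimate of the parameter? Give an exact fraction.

obs 1: x=6 → posterior Gamma(8, 11/5)
obs 2: x=6 → posterior Gamma(14, 16/5)
obs 3: x=1 → posterior Gamma(15, 21/5)
obs 4: x=2 → posterior Gamma(17, 26/5)
obs 5: x=4 → posterior Gamma(21, 31/5)
obs 6: x=4 → posterior Gamma(25, 36/5)
obs 7: x=2 → posterior Gamma(27, 41/5)
obs 8: x=5 → posterior Gamma(32, 46/5)
obs 9: x=6 → posterior Gamma(38, 51/5)

185/51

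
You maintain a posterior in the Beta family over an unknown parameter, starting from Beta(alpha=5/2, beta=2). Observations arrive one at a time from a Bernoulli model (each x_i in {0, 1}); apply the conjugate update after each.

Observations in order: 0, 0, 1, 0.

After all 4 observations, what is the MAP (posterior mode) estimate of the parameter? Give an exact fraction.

obs 1: x=0 → posterior Beta(5/2, 3)
obs 2: x=0 → posterior Beta(5/2, 4)
obs 3: x=1 → posterior Beta(7/2, 4)
obs 4: x=0 → posterior Beta(7/2, 5)

5/13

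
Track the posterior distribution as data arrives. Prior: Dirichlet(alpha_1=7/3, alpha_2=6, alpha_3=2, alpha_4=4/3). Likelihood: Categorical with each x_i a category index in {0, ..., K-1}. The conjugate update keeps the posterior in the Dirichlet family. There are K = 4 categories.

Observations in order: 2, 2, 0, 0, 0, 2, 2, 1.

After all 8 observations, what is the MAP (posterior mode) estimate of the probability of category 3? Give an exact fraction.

obs 1: x=2 → posterior Dirichlet(7/3, 6, 3, 4/3)
obs 2: x=2 → posterior Dirichlet(7/3, 6, 4, 4/3)
obs 3: x=0 → posterior Dirichlet(10/3, 6, 4, 4/3)
obs 4: x=0 → posterior Dirichlet(13/3, 6, 4, 4/3)
obs 5: x=0 → posterior Dirichlet(16/3, 6, 4, 4/3)
obs 6: x=2 → posterior Dirichlet(16/3, 6, 5, 4/3)
obs 7: x=2 → posterior Dirichlet(16/3, 6, 6, 4/3)
obs 8: x=1 → posterior Dirichlet(16/3, 7, 6, 4/3)

1/47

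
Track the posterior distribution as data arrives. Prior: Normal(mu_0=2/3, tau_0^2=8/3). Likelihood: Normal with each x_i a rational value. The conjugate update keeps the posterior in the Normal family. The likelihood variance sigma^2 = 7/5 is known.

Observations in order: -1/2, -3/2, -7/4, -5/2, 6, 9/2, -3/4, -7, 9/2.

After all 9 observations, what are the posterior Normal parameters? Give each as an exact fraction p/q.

mu_0=18/127, tau_0^2=56/381

obs 1: x=-1/2 → posterior Normal(-6/61, 56/61)
obs 2: x=-3/2 → posterior Normal(-66/101, 56/101)
obs 3: x=-7/4 → posterior Normal(-136/141, 56/141)
obs 4: x=-5/2 → posterior Normal(-236/181, 56/181)
obs 5: x=6 → posterior Normal(4/221, 56/221)
obs 6: x=9/2 → posterior Normal(184/261, 56/261)
obs 7: x=-3/4 → posterior Normal(22/43, 8/43)
obs 8: x=-7 → posterior Normal(-126/341, 56/341)
obs 9: x=9/2 → posterior Normal(18/127, 56/381)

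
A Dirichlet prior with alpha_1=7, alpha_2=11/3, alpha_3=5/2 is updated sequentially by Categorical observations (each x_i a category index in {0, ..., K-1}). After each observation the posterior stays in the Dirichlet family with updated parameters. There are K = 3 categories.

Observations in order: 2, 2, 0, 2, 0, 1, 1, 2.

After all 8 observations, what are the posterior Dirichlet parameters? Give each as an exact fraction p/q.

obs 1: x=2 → posterior Dirichlet(7, 11/3, 7/2)
obs 2: x=2 → posterior Dirichlet(7, 11/3, 9/2)
obs 3: x=0 → posterior Dirichlet(8, 11/3, 9/2)
obs 4: x=2 → posterior Dirichlet(8, 11/3, 11/2)
obs 5: x=0 → posterior Dirichlet(9, 11/3, 11/2)
obs 6: x=1 → posterior Dirichlet(9, 14/3, 11/2)
obs 7: x=1 → posterior Dirichlet(9, 17/3, 11/2)
obs 8: x=2 → posterior Dirichlet(9, 17/3, 13/2)

alpha_1=9, alpha_2=17/3, alpha_3=13/2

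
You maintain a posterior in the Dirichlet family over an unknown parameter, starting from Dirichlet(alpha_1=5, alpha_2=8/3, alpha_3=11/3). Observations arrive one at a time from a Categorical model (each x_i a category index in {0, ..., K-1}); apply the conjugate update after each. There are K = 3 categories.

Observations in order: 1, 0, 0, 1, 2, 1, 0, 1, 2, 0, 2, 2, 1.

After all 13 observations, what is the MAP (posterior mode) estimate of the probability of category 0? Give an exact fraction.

3/8

obs 1: x=1 → posterior Dirichlet(5, 11/3, 11/3)
obs 2: x=0 → posterior Dirichlet(6, 11/3, 11/3)
obs 3: x=0 → posterior Dirichlet(7, 11/3, 11/3)
obs 4: x=1 → posterior Dirichlet(7, 14/3, 11/3)
obs 5: x=2 → posterior Dirichlet(7, 14/3, 14/3)
obs 6: x=1 → posterior Dirichlet(7, 17/3, 14/3)
obs 7: x=0 → posterior Dirichlet(8, 17/3, 14/3)
obs 8: x=1 → posterior Dirichlet(8, 20/3, 14/3)
obs 9: x=2 → posterior Dirichlet(8, 20/3, 17/3)
obs 10: x=0 → posterior Dirichlet(9, 20/3, 17/3)
obs 11: x=2 → posterior Dirichlet(9, 20/3, 20/3)
obs 12: x=2 → posterior Dirichlet(9, 20/3, 23/3)
obs 13: x=1 → posterior Dirichlet(9, 23/3, 23/3)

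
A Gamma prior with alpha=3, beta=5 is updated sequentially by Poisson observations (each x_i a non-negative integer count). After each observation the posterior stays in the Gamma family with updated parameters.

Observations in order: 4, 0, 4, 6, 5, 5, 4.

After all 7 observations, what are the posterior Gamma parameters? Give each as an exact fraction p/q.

obs 1: x=4 → posterior Gamma(7, 6)
obs 2: x=0 → posterior Gamma(7, 7)
obs 3: x=4 → posterior Gamma(11, 8)
obs 4: x=6 → posterior Gamma(17, 9)
obs 5: x=5 → posterior Gamma(22, 10)
obs 6: x=5 → posterior Gamma(27, 11)
obs 7: x=4 → posterior Gamma(31, 12)

alpha=31, beta=12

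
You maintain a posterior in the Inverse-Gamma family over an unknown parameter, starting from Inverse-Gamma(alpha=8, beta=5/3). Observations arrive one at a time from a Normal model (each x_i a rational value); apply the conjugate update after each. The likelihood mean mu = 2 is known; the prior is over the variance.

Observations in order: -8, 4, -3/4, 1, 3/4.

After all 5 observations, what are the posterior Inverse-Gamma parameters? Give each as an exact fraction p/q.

alpha=21/2, beta=2819/48

obs 1: x=-8 → posterior Inverse-Gamma(17/2, 155/3)
obs 2: x=4 → posterior Inverse-Gamma(9, 161/3)
obs 3: x=-3/4 → posterior Inverse-Gamma(19/2, 5515/96)
obs 4: x=1 → posterior Inverse-Gamma(10, 5563/96)
obs 5: x=3/4 → posterior Inverse-Gamma(21/2, 2819/48)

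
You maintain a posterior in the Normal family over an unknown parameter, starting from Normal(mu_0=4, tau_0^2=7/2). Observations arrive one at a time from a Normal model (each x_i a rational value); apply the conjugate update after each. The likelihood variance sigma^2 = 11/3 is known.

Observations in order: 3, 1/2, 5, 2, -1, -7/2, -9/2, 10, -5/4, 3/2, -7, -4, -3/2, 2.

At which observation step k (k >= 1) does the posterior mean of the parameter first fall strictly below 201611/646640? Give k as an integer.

k = 13

obs 1: x=3 → posterior Normal(151/43, 77/43)
obs 2: x=1/2 → posterior Normal(323/128, 77/64)
obs 3: x=5 → posterior Normal(533/170, 77/85)
obs 4: x=2 → posterior Normal(617/212, 77/106)
obs 5: x=-1 → posterior Normal(575/254, 77/127)
obs 6: x=-7/2 → posterior Normal(107/74, 77/148)
obs 7: x=-9/2 → posterior Normal(239/338, 77/169)
obs 8: x=10 → posterior Normal(659/380, 77/190)
obs 9: x=-5/4 → posterior Normal(1213/844, 77/211)
obs 10: x=3/2 → posterior Normal(1339/928, 77/232)
obs 11: x=-7 → posterior Normal(751/1012, 7/23)
obs 12: x=-4 → posterior Normal(415/1096, 77/274)
obs 13: x=-3/2 → posterior Normal(289/1180, 77/295)
obs 14: x=2 → posterior Normal(457/1264, 77/316)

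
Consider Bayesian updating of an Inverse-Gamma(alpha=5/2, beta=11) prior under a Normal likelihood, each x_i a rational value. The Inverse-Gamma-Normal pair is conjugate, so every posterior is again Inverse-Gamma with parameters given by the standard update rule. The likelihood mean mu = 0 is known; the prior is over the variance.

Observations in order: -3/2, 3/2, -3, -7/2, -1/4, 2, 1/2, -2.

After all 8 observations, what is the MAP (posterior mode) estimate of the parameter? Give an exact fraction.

obs 1: x=-3/2 → posterior Inverse-Gamma(3, 97/8)
obs 2: x=3/2 → posterior Inverse-Gamma(7/2, 53/4)
obs 3: x=-3 → posterior Inverse-Gamma(4, 71/4)
obs 4: x=-7/2 → posterior Inverse-Gamma(9/2, 191/8)
obs 5: x=-1/4 → posterior Inverse-Gamma(5, 765/32)
obs 6: x=2 → posterior Inverse-Gamma(11/2, 829/32)
obs 7: x=1/2 → posterior Inverse-Gamma(6, 833/32)
obs 8: x=-2 → posterior Inverse-Gamma(13/2, 897/32)

299/80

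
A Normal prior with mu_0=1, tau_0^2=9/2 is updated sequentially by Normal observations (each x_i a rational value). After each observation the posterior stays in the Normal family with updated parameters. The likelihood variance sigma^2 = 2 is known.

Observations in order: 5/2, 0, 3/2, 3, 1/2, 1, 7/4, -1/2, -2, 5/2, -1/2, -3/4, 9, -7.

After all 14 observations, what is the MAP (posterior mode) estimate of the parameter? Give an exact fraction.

103/130

obs 1: x=5/2 → posterior Normal(53/26, 18/13)
obs 2: x=0 → posterior Normal(53/44, 9/11)
obs 3: x=3/2 → posterior Normal(40/31, 18/31)
obs 4: x=3 → posterior Normal(67/40, 9/20)
obs 5: x=1/2 → posterior Normal(143/98, 18/49)
obs 6: x=1 → posterior Normal(161/116, 9/29)
obs 7: x=7/4 → posterior Normal(385/268, 18/67)
obs 8: x=-1/2 → posterior Normal(367/304, 9/38)
obs 9: x=-2 → posterior Normal(59/68, 18/85)
obs 10: x=5/2 → posterior Normal(385/376, 9/47)
obs 11: x=-1/2 → posterior Normal(367/412, 18/103)
obs 12: x=-3/4 → posterior Normal(85/112, 9/56)
obs 13: x=9 → posterior Normal(166/121, 18/121)
obs 14: x=-7 → posterior Normal(103/130, 9/65)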